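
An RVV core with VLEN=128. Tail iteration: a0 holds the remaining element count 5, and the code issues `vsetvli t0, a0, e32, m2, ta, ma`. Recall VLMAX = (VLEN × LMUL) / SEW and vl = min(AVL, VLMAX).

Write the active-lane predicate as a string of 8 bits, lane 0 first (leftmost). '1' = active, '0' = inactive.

VLMAX = VLEN×LMUL/SEW = 128×2/32 = 8
vl ← min(5, 8) = 5
bits (lane 0 leftmost): 11111000

predicate = 11111000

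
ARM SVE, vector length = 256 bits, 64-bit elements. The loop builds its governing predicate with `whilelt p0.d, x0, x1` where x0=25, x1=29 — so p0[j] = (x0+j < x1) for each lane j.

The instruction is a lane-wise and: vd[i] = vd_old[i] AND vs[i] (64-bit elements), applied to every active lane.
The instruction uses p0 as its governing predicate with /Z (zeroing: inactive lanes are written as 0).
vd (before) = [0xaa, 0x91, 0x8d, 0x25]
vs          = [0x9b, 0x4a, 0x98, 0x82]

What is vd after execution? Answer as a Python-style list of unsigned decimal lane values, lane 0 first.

vd = [138, 0, 136, 0]

lane count: 256 div 64 = 4
active while 25+j < 29, i.e. j ∈ [0,4) capped at 4 ⇒ 4
  i=0: and(0xaa,0x9b) → 138
  i=1: and(0x91,0x4a) → 0
  i=2: and(0x8d,0x98) → 136
  i=3: and(0x25,0x82) → 0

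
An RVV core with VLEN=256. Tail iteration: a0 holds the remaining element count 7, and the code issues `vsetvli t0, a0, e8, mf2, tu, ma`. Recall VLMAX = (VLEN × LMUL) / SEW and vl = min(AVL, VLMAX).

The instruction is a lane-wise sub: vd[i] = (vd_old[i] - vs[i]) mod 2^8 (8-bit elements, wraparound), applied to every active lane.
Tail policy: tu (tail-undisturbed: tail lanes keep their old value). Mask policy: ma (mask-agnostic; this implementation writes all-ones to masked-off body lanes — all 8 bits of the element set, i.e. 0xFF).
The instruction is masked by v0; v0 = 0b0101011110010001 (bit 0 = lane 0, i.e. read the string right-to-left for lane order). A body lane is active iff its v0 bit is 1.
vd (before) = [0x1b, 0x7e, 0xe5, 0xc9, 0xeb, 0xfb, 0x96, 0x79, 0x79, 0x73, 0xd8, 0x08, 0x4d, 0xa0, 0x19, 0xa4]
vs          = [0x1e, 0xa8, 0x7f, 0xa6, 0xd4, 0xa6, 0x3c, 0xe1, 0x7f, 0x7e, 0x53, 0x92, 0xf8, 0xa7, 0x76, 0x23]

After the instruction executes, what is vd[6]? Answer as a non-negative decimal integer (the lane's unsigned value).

VLMAX = (256 × 1/2) / 8 = 16 lanes
AVL=7 ≤ VLMAX=16, so vl = 7
lane  0: sub(0x1b,0x1e) ⇒ 0xfd
lane  1: mask-off/ones ⇒ 0xff
lane  2: mask-off/ones ⇒ 0xff
lane  3: mask-off/ones ⇒ 0xff
lane  4: sub(0xeb,0xd4) ⇒ 0x17
lane  5: mask-off/ones ⇒ 0xff
lane  6: mask-off/ones ⇒ 0xff
lane  7: tail/keep ⇒ 0x79
lane  8: tail/keep ⇒ 0x79
lane  9: tail/keep ⇒ 0x73
lane 10: tail/keep ⇒ 0xd8
lane 11: tail/keep ⇒ 0x08
lane 12: tail/keep ⇒ 0x4d
lane 13: tail/keep ⇒ 0xa0
lane 14: tail/keep ⇒ 0x19
lane 15: tail/keep ⇒ 0xa4

vd[6] = 255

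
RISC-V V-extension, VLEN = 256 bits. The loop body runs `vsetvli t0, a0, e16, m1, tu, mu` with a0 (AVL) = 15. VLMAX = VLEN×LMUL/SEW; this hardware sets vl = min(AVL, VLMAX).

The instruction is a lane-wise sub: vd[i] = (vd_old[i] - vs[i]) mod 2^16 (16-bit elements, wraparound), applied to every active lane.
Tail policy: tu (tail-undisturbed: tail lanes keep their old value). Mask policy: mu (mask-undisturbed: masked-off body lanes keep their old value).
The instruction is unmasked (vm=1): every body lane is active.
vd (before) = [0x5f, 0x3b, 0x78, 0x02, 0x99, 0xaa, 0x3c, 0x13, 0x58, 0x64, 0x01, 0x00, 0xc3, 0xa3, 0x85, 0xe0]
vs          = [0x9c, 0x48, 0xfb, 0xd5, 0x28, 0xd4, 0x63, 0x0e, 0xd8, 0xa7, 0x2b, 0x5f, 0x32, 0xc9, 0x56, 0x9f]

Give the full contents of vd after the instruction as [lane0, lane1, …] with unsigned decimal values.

VLMAX = (256 × 1) / 16 = 16 lanes
vl ← min(15, 16) = 15
  i=0: sub(0x5f,0x9c) → 65475
  i=1: sub(0x3b,0x48) → 65523
  i=2: sub(0x78,0xfb) → 65405
  i=3: sub(0x02,0xd5) → 65325
  i=4: sub(0x99,0x28) → 113
  i=5: sub(0xaa,0xd4) → 65494
  i=6: sub(0x3c,0x63) → 65497
  i=7: sub(0x13,0x0e) → 5
  i=8: sub(0x58,0xd8) → 65408
  i=9: sub(0x64,0xa7) → 65469
  i=10: sub(0x01,0x2b) → 65494
  i=11: sub(0x00,0x5f) → 65441
  i=12: sub(0xc3,0x32) → 145
  i=13: sub(0xa3,0xc9) → 65498
  i=14: sub(0x85,0x56) → 47
  i=15: tail/keep → 224

vd = [65475, 65523, 65405, 65325, 113, 65494, 65497, 5, 65408, 65469, 65494, 65441, 145, 65498, 47, 224]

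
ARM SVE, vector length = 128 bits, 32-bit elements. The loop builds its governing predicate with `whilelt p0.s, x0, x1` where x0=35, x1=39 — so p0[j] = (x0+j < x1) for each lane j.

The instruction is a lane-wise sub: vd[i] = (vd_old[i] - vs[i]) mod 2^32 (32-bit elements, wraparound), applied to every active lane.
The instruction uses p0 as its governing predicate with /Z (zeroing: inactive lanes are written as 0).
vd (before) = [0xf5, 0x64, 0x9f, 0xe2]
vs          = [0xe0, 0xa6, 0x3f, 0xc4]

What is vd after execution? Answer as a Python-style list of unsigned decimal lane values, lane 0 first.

register lanes = 128/32 = 4
whilelt: lane j active iff 35+j < 39 → j < 4 → 4 active
  i=0: sub(0xf5,0xe0) → 21
  i=1: sub(0x64,0xa6) → 4294967230
  i=2: sub(0x9f,0x3f) → 96
  i=3: sub(0xe2,0xc4) → 30

vd = [21, 4294967230, 96, 30]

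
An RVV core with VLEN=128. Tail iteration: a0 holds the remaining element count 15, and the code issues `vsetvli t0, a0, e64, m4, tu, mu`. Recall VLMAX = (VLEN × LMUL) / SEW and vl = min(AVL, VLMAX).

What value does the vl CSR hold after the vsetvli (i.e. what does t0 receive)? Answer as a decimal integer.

vl = 8

lanes per group: 128·4/64 = 8
vl = min(AVL, VLMAX) = min(15, 8) = 8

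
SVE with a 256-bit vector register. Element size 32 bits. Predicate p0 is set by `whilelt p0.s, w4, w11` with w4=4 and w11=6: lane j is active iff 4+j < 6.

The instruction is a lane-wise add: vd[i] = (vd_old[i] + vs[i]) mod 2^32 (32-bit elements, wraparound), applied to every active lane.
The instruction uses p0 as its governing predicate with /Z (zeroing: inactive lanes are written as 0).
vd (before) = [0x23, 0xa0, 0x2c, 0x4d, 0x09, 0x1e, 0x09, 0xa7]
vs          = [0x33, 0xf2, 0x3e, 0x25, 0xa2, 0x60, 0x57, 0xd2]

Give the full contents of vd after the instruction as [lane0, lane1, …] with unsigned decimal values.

register lanes = 256/32 = 8
p0[j] = (4+j < 6); true for j=0..1 → 2 lanes set
[0] add(0x23,0x33) = 0x56
[1] add(0xa0,0xf2) = 0x192
[2] tail/zero = 0x00
[3] tail/zero = 0x00
[4] tail/zero = 0x00
[5] tail/zero = 0x00
[6] tail/zero = 0x00
[7] tail/zero = 0x00

vd = [86, 402, 0, 0, 0, 0, 0, 0]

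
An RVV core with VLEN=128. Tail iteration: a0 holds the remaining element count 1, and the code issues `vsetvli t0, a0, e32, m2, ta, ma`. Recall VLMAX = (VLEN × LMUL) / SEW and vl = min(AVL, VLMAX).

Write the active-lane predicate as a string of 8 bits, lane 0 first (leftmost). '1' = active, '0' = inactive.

predicate = 10000000

lanes per group: 128·2/32 = 8
AVL=1 ≤ VLMAX=8, so vl = 1
bits (lane 0 leftmost): 10000000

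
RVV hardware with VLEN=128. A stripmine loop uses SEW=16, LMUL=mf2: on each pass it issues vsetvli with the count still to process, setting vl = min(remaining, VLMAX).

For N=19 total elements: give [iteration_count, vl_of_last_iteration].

[iterations, last_vl] = [5, 3]

VLMAX = VLEN×LMUL/SEW = 128×1/2/16 = 4
iterations = ceil(19/4) = 5; final-pass vl = 3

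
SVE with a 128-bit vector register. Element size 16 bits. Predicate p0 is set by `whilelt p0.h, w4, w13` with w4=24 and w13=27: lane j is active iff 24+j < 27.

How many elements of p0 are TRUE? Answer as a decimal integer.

vl = 3

128-bit reg / 16-bit elem → 8 lanes
whilelt: lane j active iff 24+j < 27 → j < 3 → 3 active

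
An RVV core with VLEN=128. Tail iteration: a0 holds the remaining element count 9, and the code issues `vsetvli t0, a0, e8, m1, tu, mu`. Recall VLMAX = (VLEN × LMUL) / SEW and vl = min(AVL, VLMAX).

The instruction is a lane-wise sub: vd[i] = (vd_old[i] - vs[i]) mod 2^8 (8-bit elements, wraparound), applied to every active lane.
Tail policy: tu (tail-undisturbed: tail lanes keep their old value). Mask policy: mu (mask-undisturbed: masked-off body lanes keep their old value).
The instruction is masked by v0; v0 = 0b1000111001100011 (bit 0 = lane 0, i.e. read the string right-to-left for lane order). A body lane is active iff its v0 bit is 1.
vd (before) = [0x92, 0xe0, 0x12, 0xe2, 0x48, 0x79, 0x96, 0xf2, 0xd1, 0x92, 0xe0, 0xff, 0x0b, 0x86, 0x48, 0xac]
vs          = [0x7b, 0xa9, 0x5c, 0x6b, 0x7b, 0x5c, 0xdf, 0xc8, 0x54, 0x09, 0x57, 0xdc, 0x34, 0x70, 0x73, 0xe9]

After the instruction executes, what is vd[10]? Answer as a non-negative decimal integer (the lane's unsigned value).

VLMAX = VLEN×LMUL/SEW = 128×1/8 = 16
vl = min(AVL, VLMAX) = min(9, 16) = 9
vd[0] sub(0x92,0x7b) -> 0x17
vd[1] sub(0xe0,0xa9) -> 0x37
vd[2] mask-off/keep -> 0x12
vd[3] mask-off/keep -> 0xe2
vd[4] mask-off/keep -> 0x48
vd[5] sub(0x79,0x5c) -> 0x1d
vd[6] sub(0x96,0xdf) -> 0xb7
vd[7] mask-off/keep -> 0xf2
vd[8] mask-off/keep -> 0xd1
vd[9] tail/keep -> 0x92
vd[10] tail/keep -> 0xe0
vd[11] tail/keep -> 0xff
vd[12] tail/keep -> 0x0b
vd[13] tail/keep -> 0x86
vd[14] tail/keep -> 0x48
vd[15] tail/keep -> 0xac

vd[10] = 224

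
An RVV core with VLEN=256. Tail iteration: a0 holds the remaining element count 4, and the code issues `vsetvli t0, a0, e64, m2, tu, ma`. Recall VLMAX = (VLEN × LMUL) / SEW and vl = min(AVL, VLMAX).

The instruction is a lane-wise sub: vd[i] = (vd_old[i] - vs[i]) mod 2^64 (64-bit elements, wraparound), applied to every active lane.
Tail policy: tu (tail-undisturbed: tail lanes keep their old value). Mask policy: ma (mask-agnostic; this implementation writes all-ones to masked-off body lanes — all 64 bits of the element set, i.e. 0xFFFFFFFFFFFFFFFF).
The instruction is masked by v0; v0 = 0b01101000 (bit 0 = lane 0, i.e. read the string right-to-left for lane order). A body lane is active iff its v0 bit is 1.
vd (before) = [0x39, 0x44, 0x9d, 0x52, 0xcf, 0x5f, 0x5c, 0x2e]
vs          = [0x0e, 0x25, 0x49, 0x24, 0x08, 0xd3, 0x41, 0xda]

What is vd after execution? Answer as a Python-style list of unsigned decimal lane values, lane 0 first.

vd = [18446744073709551615, 18446744073709551615, 18446744073709551615, 46, 207, 95, 92, 46]

lanes per group: 256·2/64 = 8
vl ← min(4, 8) = 4
lane  0: mask-off/ones ⇒ 0xffffffffffffffff
lane  1: mask-off/ones ⇒ 0xffffffffffffffff
lane  2: mask-off/ones ⇒ 0xffffffffffffffff
lane  3: sub(0x52,0x24) ⇒ 0x2e
lane  4: tail/keep ⇒ 0xcf
lane  5: tail/keep ⇒ 0x5f
lane  6: tail/keep ⇒ 0x5c
lane  7: tail/keep ⇒ 0x2e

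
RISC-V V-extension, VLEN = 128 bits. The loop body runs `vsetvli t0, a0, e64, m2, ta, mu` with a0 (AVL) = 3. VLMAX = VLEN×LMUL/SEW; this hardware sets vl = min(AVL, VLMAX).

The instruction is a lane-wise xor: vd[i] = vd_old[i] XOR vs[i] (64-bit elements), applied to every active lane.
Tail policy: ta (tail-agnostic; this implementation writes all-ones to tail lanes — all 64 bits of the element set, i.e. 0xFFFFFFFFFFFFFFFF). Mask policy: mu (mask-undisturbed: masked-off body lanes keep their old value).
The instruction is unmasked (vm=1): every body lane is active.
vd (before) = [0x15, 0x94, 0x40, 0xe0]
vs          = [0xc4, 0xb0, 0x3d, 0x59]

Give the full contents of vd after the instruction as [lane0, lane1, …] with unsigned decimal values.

vd = [209, 36, 125, 18446744073709551615]

VLMAX = VLEN×LMUL/SEW = 128×2/64 = 4
vl = min(AVL, VLMAX) = min(3, 4) = 3
  i=0: xor(0x15,0xc4) → 209
  i=1: xor(0x94,0xb0) → 36
  i=2: xor(0x40,0x3d) → 125
  i=3: tail/ones → 18446744073709551615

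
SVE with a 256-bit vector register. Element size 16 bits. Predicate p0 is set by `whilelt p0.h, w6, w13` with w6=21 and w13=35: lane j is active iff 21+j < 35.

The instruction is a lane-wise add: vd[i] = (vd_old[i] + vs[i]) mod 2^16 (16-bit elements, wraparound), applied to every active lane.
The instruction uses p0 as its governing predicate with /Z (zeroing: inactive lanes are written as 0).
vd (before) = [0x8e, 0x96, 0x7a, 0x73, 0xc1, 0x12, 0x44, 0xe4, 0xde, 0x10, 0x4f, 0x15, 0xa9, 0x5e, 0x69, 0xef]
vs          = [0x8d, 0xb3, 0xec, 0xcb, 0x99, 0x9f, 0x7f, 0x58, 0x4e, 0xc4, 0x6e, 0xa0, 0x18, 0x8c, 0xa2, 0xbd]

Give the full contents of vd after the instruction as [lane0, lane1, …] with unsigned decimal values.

lane count: 256 div 16 = 16
p0[j] = (21+j < 35); true for j=0..13 → 14 lanes set
[0] add(0x8e,0x8d) = 0x11b
[1] add(0x96,0xb3) = 0x149
[2] add(0x7a,0xec) = 0x166
[3] add(0x73,0xcb) = 0x13e
[4] add(0xc1,0x99) = 0x15a
[5] add(0x12,0x9f) = 0xb1
[6] add(0x44,0x7f) = 0xc3
[7] add(0xe4,0x58) = 0x13c
[8] add(0xde,0x4e) = 0x12c
[9] add(0x10,0xc4) = 0xd4
[10] add(0x4f,0x6e) = 0xbd
[11] add(0x15,0xa0) = 0xb5
[12] add(0xa9,0x18) = 0xc1
[13] add(0x5e,0x8c) = 0xea
[14] tail/zero = 0x00
[15] tail/zero = 0x00

vd = [283, 329, 358, 318, 346, 177, 195, 316, 300, 212, 189, 181, 193, 234, 0, 0]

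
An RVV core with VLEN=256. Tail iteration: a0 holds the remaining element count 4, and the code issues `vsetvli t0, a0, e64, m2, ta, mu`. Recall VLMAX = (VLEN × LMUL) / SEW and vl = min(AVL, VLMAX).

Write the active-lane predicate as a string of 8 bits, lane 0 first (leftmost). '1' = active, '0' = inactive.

VLMAX = (256 × 2) / 64 = 8 lanes
AVL=4 ≤ VLMAX=8, so vl = 4
bits (lane 0 leftmost): 11110000

predicate = 11110000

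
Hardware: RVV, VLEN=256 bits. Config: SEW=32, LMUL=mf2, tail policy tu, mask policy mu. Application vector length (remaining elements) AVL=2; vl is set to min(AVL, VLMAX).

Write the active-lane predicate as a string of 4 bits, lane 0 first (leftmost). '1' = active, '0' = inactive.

predicate = 1100

VLMAX = VLEN×LMUL/SEW = 256×1/2/32 = 4
vl ← min(2, 4) = 2
bits (lane 0 leftmost): 1100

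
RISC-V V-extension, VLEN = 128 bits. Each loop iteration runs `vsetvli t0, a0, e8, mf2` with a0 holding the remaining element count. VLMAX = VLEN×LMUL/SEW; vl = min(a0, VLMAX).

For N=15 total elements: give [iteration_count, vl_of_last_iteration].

VLMAX = VLEN×LMUL/SEW = 128×1/2/8 = 8
iterations = ceil(15/8) = 2; final-pass vl = 7

[iterations, last_vl] = [2, 7]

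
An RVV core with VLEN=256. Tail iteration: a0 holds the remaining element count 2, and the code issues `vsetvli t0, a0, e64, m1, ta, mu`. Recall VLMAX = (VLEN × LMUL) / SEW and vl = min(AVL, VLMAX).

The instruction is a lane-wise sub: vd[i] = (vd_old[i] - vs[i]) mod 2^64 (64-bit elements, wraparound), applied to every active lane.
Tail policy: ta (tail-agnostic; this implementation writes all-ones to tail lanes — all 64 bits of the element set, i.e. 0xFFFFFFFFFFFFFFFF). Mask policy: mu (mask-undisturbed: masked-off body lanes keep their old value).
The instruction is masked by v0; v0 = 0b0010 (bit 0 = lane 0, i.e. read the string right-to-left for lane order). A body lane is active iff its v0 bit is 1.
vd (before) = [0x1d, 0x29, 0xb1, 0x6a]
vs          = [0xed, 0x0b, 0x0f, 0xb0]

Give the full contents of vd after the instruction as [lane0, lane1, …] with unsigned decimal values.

vd = [29, 30, 18446744073709551615, 18446744073709551615]

VLMAX = VLEN×LMUL/SEW = 256×1/64 = 4
AVL=2 ≤ VLMAX=4, so vl = 2
lane  0: mask-off/keep ⇒ 0x1d
lane  1: sub(0x29,0x0b) ⇒ 0x1e
lane  2: tail/ones ⇒ 0xffffffffffffffff
lane  3: tail/ones ⇒ 0xffffffffffffffff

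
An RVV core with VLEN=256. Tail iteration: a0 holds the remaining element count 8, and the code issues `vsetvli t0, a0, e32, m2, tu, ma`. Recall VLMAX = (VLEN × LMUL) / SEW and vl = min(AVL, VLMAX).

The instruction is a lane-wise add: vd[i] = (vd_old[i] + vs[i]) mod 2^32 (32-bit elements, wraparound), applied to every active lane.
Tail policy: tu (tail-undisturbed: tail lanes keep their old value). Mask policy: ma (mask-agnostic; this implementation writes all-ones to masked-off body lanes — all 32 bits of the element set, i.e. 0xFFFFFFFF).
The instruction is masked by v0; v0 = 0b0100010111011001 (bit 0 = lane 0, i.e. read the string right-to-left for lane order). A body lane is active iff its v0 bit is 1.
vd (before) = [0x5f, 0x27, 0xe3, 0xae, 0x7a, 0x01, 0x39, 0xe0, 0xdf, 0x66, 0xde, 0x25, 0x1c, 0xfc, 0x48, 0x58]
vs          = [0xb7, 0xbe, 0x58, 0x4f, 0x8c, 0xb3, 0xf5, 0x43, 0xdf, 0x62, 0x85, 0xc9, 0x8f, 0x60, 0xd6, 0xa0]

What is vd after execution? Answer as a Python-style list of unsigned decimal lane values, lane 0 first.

VLMAX = (256 × 2) / 32 = 16 lanes
AVL=8 ≤ VLMAX=16, so vl = 8
  i=0: add(0x5f,0xb7) → 278
  i=1: mask-off/ones → 4294967295
  i=2: mask-off/ones → 4294967295
  i=3: add(0xae,0x4f) → 253
  i=4: add(0x7a,0x8c) → 262
  i=5: mask-off/ones → 4294967295
  i=6: add(0x39,0xf5) → 302
  i=7: add(0xe0,0x43) → 291
  i=8: tail/keep → 223
  i=9: tail/keep → 102
  i=10: tail/keep → 222
  i=11: tail/keep → 37
  i=12: tail/keep → 28
  i=13: tail/keep → 252
  i=14: tail/keep → 72
  i=15: tail/keep → 88

vd = [278, 4294967295, 4294967295, 253, 262, 4294967295, 302, 291, 223, 102, 222, 37, 28, 252, 72, 88]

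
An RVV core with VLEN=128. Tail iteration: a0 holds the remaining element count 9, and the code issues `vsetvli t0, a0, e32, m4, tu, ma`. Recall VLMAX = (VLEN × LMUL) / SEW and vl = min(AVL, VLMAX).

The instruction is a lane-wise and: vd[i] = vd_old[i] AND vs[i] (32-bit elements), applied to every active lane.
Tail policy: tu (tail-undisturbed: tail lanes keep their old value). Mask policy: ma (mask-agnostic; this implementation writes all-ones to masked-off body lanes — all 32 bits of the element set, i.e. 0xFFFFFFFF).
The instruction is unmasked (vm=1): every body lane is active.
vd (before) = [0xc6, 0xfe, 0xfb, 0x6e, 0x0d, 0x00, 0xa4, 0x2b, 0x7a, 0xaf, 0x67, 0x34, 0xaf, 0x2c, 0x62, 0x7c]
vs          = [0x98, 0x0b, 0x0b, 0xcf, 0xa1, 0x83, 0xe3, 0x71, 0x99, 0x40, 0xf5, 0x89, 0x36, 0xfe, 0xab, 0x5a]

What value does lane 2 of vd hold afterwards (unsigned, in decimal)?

lanes per group: 128·4/32 = 16
AVL=9 ≤ VLMAX=16, so vl = 9
vd[0] and(0xc6,0x98) -> 0x80
vd[1] and(0xfe,0x0b) -> 0x0a
vd[2] and(0xfb,0x0b) -> 0x0b
vd[3] and(0x6e,0xcf) -> 0x4e
vd[4] and(0x0d,0xa1) -> 0x01
vd[5] and(0x00,0x83) -> 0x00
vd[6] and(0xa4,0xe3) -> 0xa0
vd[7] and(0x2b,0x71) -> 0x21
vd[8] and(0x7a,0x99) -> 0x18
vd[9] tail/keep -> 0xaf
vd[10] tail/keep -> 0x67
vd[11] tail/keep -> 0x34
vd[12] tail/keep -> 0xaf
vd[13] tail/keep -> 0x2c
vd[14] tail/keep -> 0x62
vd[15] tail/keep -> 0x7c

vd[2] = 11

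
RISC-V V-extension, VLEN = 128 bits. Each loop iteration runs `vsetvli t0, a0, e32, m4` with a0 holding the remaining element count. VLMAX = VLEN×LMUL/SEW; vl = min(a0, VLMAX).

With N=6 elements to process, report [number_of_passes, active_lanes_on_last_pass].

VLMAX = (128 × 4) / 32 = 16 lanes
iterations = ceil(6/16) = 1; final-pass vl = 6

[iterations, last_vl] = [1, 6]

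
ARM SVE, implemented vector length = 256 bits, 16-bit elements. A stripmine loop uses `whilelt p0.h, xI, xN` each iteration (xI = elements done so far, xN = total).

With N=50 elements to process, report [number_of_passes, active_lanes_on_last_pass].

lane count: 256 div 16 = 16
N=50: ⌈50/16⌉ = 4 iters; last vl = 50 − 3×16 = 2

[iterations, last_vl] = [4, 2]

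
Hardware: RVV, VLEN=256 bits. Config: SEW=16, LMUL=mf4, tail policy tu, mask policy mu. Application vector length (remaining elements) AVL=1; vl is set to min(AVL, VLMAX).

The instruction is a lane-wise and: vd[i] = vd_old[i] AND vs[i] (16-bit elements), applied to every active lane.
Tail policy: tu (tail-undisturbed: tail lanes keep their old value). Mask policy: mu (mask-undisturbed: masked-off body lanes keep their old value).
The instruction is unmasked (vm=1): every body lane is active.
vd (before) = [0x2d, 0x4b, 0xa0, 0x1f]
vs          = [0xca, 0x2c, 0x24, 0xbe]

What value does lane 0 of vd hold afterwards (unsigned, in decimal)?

vd[0] = 8

lanes per group: 256·1/4/16 = 4
AVL=1 ≤ VLMAX=4, so vl = 1
  i=0: and(0x2d,0xca) → 8
  i=1: tail/keep → 75
  i=2: tail/keep → 160
  i=3: tail/keep → 31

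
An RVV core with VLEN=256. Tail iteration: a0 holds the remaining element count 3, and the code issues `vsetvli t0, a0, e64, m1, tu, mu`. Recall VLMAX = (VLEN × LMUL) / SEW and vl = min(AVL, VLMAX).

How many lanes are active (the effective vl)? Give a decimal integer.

vl = 3

VLMAX = (256 × 1) / 64 = 4 lanes
AVL=3 ≤ VLMAX=4, so vl = 3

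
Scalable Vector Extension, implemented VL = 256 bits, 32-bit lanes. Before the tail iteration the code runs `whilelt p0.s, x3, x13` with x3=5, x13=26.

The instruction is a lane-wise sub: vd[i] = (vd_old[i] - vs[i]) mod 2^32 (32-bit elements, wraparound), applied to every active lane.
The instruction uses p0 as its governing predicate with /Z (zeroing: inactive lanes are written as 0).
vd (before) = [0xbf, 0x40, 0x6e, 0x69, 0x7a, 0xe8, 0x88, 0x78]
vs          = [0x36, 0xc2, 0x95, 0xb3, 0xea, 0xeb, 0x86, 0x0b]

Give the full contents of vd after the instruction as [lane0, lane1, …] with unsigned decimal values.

vd = [137, 4294967166, 4294967257, 4294967222, 4294967184, 4294967293, 2, 109]

lane count: 256 div 32 = 8
p0[j] = (5+j < 26); true for j=0..7 → 8 lanes set
  i=0: sub(0xbf,0x36) → 137
  i=1: sub(0x40,0xc2) → 4294967166
  i=2: sub(0x6e,0x95) → 4294967257
  i=3: sub(0x69,0xb3) → 4294967222
  i=4: sub(0x7a,0xea) → 4294967184
  i=5: sub(0xe8,0xeb) → 4294967293
  i=6: sub(0x88,0x86) → 2
  i=7: sub(0x78,0x0b) → 109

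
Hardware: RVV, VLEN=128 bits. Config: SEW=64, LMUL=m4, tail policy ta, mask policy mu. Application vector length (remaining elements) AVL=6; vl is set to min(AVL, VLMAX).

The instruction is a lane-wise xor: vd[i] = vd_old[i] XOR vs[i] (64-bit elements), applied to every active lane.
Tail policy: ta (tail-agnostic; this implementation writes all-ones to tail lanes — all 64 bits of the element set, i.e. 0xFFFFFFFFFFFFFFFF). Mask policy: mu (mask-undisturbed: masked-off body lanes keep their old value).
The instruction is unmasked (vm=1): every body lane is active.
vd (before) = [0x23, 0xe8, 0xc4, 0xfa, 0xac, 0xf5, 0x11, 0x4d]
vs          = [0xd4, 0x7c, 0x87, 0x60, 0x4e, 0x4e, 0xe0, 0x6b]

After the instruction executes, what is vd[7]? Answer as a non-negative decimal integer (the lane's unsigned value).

VLMAX = VLEN×LMUL/SEW = 128×4/64 = 8
AVL=6 ≤ VLMAX=8, so vl = 6
  i=0: xor(0x23,0xd4) → 247
  i=1: xor(0xe8,0x7c) → 148
  i=2: xor(0xc4,0x87) → 67
  i=3: xor(0xfa,0x60) → 154
  i=4: xor(0xac,0x4e) → 226
  i=5: xor(0xf5,0x4e) → 187
  i=6: tail/ones → 18446744073709551615
  i=7: tail/ones → 18446744073709551615

vd[7] = 18446744073709551615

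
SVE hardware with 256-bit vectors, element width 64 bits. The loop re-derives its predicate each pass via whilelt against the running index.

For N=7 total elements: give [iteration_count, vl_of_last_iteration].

lane count: 256 div 64 = 4
iterations = ceil(7/4) = 2; final-pass vl = 3

[iterations, last_vl] = [2, 3]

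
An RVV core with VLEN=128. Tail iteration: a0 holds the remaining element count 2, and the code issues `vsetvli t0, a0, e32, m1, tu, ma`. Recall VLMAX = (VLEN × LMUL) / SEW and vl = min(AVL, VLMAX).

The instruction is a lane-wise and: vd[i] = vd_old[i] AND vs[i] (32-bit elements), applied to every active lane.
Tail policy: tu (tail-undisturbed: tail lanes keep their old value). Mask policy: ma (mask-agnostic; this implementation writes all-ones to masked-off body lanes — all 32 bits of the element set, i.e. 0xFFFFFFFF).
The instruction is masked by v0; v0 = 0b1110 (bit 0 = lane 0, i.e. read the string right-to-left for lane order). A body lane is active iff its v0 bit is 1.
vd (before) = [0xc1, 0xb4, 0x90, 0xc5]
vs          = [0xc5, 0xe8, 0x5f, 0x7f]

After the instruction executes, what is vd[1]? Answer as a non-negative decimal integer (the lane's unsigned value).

vd[1] = 160

VLMAX = (128 × 1) / 32 = 4 lanes
AVL=2 ≤ VLMAX=4, so vl = 2
vd[0] mask-off/ones -> 0xffffffff
vd[1] and(0xb4,0xe8) -> 0xa0
vd[2] tail/keep -> 0x90
vd[3] tail/keep -> 0xc5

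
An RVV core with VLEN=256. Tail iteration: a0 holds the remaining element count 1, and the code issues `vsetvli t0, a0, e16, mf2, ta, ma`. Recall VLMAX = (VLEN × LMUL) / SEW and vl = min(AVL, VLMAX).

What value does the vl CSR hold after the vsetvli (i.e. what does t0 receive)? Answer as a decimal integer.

lanes per group: 256·1/2/16 = 8
AVL=1 ≤ VLMAX=8, so vl = 1

vl = 1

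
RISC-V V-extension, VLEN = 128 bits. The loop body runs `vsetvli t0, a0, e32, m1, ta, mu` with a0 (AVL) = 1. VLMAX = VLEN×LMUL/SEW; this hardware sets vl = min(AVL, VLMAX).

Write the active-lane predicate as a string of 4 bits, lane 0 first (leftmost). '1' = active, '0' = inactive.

lanes per group: 128·1/32 = 4
vl ← min(1, 4) = 1
bits (lane 0 leftmost): 1000

predicate = 1000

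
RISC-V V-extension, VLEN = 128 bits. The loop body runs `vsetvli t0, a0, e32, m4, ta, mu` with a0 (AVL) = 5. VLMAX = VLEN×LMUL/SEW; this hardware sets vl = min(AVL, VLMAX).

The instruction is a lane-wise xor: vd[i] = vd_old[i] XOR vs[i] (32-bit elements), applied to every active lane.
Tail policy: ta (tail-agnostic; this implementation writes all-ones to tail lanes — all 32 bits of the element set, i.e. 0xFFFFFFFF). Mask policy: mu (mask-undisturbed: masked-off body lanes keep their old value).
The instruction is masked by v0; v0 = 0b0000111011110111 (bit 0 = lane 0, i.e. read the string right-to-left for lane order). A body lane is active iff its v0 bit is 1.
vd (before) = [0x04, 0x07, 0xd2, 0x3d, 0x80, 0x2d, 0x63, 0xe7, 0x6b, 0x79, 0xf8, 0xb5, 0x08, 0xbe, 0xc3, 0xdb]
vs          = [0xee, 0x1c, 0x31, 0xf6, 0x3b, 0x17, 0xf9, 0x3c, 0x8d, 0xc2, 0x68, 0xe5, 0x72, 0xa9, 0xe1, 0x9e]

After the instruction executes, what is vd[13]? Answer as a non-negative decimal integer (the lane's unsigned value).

lanes per group: 128·4/32 = 16
vl = min(AVL, VLMAX) = min(5, 16) = 5
  i=0: xor(0x04,0xee) → 234
  i=1: xor(0x07,0x1c) → 27
  i=2: xor(0xd2,0x31) → 227
  i=3: mask-off/keep → 61
  i=4: xor(0x80,0x3b) → 187
  i=5: tail/ones → 4294967295
  i=6: tail/ones → 4294967295
  i=7: tail/ones → 4294967295
  i=8: tail/ones → 4294967295
  i=9: tail/ones → 4294967295
  i=10: tail/ones → 4294967295
  i=11: tail/ones → 4294967295
  i=12: tail/ones → 4294967295
  i=13: tail/ones → 4294967295
  i=14: tail/ones → 4294967295
  i=15: tail/ones → 4294967295

vd[13] = 4294967295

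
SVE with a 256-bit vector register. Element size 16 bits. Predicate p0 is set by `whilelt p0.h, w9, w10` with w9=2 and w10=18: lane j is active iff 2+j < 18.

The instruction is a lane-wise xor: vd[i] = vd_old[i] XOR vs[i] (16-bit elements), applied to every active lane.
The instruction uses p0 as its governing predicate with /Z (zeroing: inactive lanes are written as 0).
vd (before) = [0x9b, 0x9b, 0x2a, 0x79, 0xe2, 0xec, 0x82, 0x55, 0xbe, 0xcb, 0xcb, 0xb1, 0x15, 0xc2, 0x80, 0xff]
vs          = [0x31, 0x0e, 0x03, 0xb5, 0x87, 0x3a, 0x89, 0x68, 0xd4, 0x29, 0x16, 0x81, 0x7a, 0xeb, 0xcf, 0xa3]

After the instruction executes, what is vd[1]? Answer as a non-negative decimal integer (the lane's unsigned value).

vd[1] = 149

256-bit reg / 16-bit elem → 16 lanes
p0[j] = (2+j < 18); true for j=0..15 → 16 lanes set
[0] xor(0x9b,0x31) = 0xaa
[1] xor(0x9b,0x0e) = 0x95
[2] xor(0x2a,0x03) = 0x29
[3] xor(0x79,0xb5) = 0xcc
[4] xor(0xe2,0x87) = 0x65
[5] xor(0xec,0x3a) = 0xd6
[6] xor(0x82,0x89) = 0x0b
[7] xor(0x55,0x68) = 0x3d
[8] xor(0xbe,0xd4) = 0x6a
[9] xor(0xcb,0x29) = 0xe2
[10] xor(0xcb,0x16) = 0xdd
[11] xor(0xb1,0x81) = 0x30
[12] xor(0x15,0x7a) = 0x6f
[13] xor(0xc2,0xeb) = 0x29
[14] xor(0x80,0xcf) = 0x4f
[15] xor(0xff,0xa3) = 0x5c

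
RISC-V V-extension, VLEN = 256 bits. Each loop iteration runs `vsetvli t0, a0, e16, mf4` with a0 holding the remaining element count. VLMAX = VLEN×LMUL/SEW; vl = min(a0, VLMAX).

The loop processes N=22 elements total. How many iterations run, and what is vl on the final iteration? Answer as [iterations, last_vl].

VLMAX = (256 × 1/4) / 16 = 4 lanes
N=22: ⌈22/4⌉ = 6 iters; last vl = 22 − 5×4 = 2

[iterations, last_vl] = [6, 2]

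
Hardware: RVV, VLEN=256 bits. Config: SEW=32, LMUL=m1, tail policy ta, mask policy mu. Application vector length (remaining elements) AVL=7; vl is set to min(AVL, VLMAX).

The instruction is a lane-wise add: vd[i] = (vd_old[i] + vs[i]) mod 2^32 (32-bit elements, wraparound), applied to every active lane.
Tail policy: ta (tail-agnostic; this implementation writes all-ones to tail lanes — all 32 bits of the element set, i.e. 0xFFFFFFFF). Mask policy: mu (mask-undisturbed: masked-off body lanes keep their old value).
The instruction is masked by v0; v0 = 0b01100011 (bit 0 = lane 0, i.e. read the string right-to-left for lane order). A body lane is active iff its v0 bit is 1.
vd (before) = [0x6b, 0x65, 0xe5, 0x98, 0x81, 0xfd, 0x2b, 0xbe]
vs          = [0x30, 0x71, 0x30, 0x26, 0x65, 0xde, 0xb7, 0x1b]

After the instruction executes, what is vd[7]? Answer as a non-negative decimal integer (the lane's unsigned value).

VLMAX = VLEN×LMUL/SEW = 256×1/32 = 8
vl = min(AVL, VLMAX) = min(7, 8) = 7
vd[0] add(0x6b,0x30) -> 0x9b
vd[1] add(0x65,0x71) -> 0xd6
vd[2] mask-off/keep -> 0xe5
vd[3] mask-off/keep -> 0x98
vd[4] mask-off/keep -> 0x81
vd[5] add(0xfd,0xde) -> 0x1db
vd[6] add(0x2b,0xb7) -> 0xe2
vd[7] tail/ones -> 0xffffffff

vd[7] = 4294967295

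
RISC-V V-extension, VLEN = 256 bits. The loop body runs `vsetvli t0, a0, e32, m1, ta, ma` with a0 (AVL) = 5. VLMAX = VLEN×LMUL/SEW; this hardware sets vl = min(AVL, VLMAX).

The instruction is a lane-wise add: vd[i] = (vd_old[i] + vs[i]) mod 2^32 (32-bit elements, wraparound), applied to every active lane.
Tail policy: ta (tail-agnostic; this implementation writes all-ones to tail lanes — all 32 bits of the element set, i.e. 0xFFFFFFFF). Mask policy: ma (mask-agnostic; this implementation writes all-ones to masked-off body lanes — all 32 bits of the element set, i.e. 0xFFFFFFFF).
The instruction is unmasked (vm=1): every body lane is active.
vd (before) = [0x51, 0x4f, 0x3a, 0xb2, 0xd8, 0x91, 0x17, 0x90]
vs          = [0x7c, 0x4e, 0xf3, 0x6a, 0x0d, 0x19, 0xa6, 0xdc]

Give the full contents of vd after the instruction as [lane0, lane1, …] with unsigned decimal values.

VLMAX = VLEN×LMUL/SEW = 256×1/32 = 8
AVL=5 ≤ VLMAX=8, so vl = 5
[0] add(0x51,0x7c) = 0xcd
[1] add(0x4f,0x4e) = 0x9d
[2] add(0x3a,0xf3) = 0x12d
[3] add(0xb2,0x6a) = 0x11c
[4] add(0xd8,0x0d) = 0xe5
[5] tail/ones = 0xffffffff
[6] tail/ones = 0xffffffff
[7] tail/ones = 0xffffffff

vd = [205, 157, 301, 284, 229, 4294967295, 4294967295, 4294967295]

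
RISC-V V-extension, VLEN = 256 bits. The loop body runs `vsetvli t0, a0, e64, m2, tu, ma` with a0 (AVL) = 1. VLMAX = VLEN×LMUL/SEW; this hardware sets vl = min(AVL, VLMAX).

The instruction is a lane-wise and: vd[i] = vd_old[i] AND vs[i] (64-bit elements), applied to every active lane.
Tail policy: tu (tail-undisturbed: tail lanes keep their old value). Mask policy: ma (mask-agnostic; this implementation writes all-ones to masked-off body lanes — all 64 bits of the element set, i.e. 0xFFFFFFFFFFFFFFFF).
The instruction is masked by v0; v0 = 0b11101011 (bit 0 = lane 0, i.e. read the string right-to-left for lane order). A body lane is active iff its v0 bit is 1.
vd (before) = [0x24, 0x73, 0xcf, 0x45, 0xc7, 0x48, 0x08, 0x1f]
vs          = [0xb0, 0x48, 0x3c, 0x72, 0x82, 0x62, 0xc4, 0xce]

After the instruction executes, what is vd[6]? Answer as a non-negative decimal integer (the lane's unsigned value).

vd[6] = 8

lanes per group: 256·2/64 = 8
vl = min(AVL, VLMAX) = min(1, 8) = 1
vd[0] and(0x24,0xb0) -> 0x20
vd[1] tail/keep -> 0x73
vd[2] tail/keep -> 0xcf
vd[3] tail/keep -> 0x45
vd[4] tail/keep -> 0xc7
vd[5] tail/keep -> 0x48
vd[6] tail/keep -> 0x08
vd[7] tail/keep -> 0x1f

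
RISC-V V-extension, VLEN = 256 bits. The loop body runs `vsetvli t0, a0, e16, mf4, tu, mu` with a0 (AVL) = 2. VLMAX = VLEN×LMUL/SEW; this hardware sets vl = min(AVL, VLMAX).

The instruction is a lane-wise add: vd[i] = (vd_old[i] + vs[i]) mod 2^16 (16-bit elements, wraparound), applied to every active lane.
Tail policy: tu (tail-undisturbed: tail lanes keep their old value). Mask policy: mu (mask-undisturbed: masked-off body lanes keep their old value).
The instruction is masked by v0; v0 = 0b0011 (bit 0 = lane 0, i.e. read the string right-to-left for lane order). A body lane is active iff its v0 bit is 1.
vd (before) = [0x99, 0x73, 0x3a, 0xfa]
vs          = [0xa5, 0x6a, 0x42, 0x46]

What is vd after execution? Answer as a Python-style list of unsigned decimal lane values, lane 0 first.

vd = [318, 221, 58, 250]

VLMAX = (256 × 1/4) / 16 = 4 lanes
vl ← min(2, 4) = 2
vd[0] add(0x99,0xa5) -> 0x13e
vd[1] add(0x73,0x6a) -> 0xdd
vd[2] tail/keep -> 0x3a
vd[3] tail/keep -> 0xfa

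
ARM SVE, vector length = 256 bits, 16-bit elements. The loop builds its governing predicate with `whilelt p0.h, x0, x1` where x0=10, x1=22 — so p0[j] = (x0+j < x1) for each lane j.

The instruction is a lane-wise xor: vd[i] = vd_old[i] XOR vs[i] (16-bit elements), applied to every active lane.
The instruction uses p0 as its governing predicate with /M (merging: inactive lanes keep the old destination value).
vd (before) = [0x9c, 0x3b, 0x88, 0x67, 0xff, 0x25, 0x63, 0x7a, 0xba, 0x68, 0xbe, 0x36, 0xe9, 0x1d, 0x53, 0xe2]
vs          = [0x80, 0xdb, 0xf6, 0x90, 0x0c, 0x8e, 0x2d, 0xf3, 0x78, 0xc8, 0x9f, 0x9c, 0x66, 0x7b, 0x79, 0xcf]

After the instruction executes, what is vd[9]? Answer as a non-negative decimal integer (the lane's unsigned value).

lane count: 256 div 16 = 16
active while 10+j < 22, i.e. j ∈ [0,12) capped at 16 ⇒ 12
  i=0: xor(0x9c,0x80) → 28
  i=1: xor(0x3b,0xdb) → 224
  i=2: xor(0x88,0xf6) → 126
  i=3: xor(0x67,0x90) → 247
  i=4: xor(0xff,0x0c) → 243
  i=5: xor(0x25,0x8e) → 171
  i=6: xor(0x63,0x2d) → 78
  i=7: xor(0x7a,0xf3) → 137
  i=8: xor(0xba,0x78) → 194
  i=9: xor(0x68,0xc8) → 160
  i=10: xor(0xbe,0x9f) → 33
  i=11: xor(0x36,0x9c) → 170
  i=12: tail/keep → 233
  i=13: tail/keep → 29
  i=14: tail/keep → 83
  i=15: tail/keep → 226

vd[9] = 160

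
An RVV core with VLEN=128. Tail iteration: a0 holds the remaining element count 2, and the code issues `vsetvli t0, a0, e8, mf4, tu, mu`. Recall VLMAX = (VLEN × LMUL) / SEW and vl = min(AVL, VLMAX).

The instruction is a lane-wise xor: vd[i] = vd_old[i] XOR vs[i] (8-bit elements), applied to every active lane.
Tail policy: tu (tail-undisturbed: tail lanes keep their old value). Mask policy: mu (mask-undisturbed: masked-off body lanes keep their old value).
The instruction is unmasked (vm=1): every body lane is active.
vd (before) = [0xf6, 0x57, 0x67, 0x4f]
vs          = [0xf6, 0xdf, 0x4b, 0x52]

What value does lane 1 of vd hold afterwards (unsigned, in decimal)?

VLMAX = VLEN×LMUL/SEW = 128×1/4/8 = 4
vl = min(AVL, VLMAX) = min(2, 4) = 2
[0] xor(0xf6,0xf6) = 0x00
[1] xor(0x57,0xdf) = 0x88
[2] tail/keep = 0x67
[3] tail/keep = 0x4f

vd[1] = 136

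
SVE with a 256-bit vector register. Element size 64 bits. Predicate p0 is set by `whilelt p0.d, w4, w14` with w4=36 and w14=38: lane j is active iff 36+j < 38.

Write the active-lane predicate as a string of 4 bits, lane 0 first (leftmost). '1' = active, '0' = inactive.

predicate = 1100

256-bit reg / 64-bit elem → 4 lanes
active while 36+j < 38, i.e. j ∈ [0,2) capped at 4 ⇒ 2
bits (lane 0 leftmost): 1100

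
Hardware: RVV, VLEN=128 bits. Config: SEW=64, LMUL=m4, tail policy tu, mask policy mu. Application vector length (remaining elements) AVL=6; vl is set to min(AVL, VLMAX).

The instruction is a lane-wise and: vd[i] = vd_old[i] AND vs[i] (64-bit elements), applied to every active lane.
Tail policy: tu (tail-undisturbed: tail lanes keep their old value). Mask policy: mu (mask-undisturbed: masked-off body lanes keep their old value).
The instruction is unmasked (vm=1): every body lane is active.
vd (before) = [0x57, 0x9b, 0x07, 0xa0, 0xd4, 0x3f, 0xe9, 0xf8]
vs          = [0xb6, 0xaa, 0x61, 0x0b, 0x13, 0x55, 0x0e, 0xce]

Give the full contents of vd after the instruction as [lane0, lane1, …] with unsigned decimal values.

vd = [22, 138, 1, 0, 16, 21, 233, 248]

VLMAX = VLEN×LMUL/SEW = 128×4/64 = 8
AVL=6 ≤ VLMAX=8, so vl = 6
  i=0: and(0x57,0xb6) → 22
  i=1: and(0x9b,0xaa) → 138
  i=2: and(0x07,0x61) → 1
  i=3: and(0xa0,0x0b) → 0
  i=4: and(0xd4,0x13) → 16
  i=5: and(0x3f,0x55) → 21
  i=6: tail/keep → 233
  i=7: tail/keep → 248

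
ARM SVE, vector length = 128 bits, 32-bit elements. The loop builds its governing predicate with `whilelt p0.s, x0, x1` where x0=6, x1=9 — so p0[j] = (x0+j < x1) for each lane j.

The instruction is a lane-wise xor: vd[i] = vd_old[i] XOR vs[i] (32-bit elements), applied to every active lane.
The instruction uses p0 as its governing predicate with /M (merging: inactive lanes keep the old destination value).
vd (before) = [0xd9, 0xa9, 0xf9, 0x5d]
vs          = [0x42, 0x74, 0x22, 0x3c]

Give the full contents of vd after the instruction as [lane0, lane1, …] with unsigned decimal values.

vd = [155, 221, 219, 93]

register lanes = 128/32 = 4
active while 6+j < 9, i.e. j ∈ [0,3) capped at 4 ⇒ 3
lane  0: xor(0xd9,0x42) ⇒ 0x9b
lane  1: xor(0xa9,0x74) ⇒ 0xdd
lane  2: xor(0xf9,0x22) ⇒ 0xdb
lane  3: tail/keep ⇒ 0x5d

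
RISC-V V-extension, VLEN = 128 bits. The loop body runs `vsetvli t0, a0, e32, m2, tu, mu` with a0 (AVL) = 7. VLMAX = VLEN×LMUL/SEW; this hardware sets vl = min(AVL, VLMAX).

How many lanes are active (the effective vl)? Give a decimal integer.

vl = 7

VLMAX = VLEN×LMUL/SEW = 128×2/32 = 8
vl = min(AVL, VLMAX) = min(7, 8) = 7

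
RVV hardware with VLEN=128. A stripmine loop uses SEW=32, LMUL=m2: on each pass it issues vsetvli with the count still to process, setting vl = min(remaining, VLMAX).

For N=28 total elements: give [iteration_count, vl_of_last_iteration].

VLMAX = (128 × 2) / 32 = 8 lanes
iterations = ceil(28/8) = 4; final-pass vl = 4

[iterations, last_vl] = [4, 4]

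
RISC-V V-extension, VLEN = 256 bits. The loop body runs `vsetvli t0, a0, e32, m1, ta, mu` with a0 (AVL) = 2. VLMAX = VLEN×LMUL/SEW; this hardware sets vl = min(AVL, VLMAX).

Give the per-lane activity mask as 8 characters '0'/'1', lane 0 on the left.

predicate = 11000000

VLMAX = VLEN×LMUL/SEW = 256×1/32 = 8
vl ← min(2, 8) = 2
bits (lane 0 leftmost): 11000000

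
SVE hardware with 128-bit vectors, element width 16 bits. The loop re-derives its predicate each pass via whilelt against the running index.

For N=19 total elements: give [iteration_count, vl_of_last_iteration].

[iterations, last_vl] = [3, 3]

register lanes = 128/16 = 8
N=19: ⌈19/8⌉ = 3 iters; last vl = 19 − 2×8 = 3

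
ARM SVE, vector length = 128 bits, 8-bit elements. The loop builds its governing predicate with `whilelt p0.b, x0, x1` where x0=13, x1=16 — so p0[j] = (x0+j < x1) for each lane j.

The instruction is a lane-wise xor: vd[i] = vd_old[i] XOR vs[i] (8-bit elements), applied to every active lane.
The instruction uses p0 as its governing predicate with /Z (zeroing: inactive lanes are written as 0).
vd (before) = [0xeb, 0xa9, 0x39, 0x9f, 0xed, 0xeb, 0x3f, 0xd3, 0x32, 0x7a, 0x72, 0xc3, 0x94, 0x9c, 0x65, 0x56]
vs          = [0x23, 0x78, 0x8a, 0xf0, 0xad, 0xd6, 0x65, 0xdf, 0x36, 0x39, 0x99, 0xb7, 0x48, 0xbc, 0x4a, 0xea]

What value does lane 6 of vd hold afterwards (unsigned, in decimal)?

vd[6] = 0

register lanes = 128/8 = 16
p0[j] = (13+j < 16); true for j=0..2 → 3 lanes set
lane  0: xor(0xeb,0x23) ⇒ 0xc8
lane  1: xor(0xa9,0x78) ⇒ 0xd1
lane  2: xor(0x39,0x8a) ⇒ 0xb3
lane  3: tail/zero ⇒ 0x00
lane  4: tail/zero ⇒ 0x00
lane  5: tail/zero ⇒ 0x00
lane  6: tail/zero ⇒ 0x00
lane  7: tail/zero ⇒ 0x00
lane  8: tail/zero ⇒ 0x00
lane  9: tail/zero ⇒ 0x00
lane 10: tail/zero ⇒ 0x00
lane 11: tail/zero ⇒ 0x00
lane 12: tail/zero ⇒ 0x00
lane 13: tail/zero ⇒ 0x00
lane 14: tail/zero ⇒ 0x00
lane 15: tail/zero ⇒ 0x00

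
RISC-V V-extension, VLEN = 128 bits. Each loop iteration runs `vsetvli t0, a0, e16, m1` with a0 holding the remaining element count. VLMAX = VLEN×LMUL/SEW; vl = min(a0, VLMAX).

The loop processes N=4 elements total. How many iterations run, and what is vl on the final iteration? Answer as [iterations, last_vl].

[iterations, last_vl] = [1, 4]

VLMAX = VLEN×LMUL/SEW = 128×1/16 = 8
iterations = ceil(4/8) = 1; final-pass vl = 4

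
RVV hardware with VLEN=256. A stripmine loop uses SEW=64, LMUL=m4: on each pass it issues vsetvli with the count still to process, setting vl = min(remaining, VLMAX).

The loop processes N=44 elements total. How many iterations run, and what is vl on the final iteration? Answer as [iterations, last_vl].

VLMAX = VLEN×LMUL/SEW = 256×4/64 = 16
N=44: ⌈44/16⌉ = 3 iters; last vl = 44 − 2×16 = 12

[iterations, last_vl] = [3, 12]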